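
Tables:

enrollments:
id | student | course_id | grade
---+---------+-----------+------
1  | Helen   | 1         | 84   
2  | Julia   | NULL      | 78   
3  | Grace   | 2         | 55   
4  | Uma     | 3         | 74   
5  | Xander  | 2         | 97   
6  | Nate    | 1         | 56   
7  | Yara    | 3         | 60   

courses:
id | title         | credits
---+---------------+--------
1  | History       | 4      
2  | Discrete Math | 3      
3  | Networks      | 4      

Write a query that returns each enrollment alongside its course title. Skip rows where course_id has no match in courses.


INNER JOIN keeps only enrollments rows whose course_id matches an id in courses. Walk through each enrollment:
  - enrollment 1 (Helen): course_id=1 -> matches History
  - enrollment 2 (Julia): course_id=NULL, no match -> dropped
  - enrollment 3 (Grace): course_id=2 -> matches Discrete Math
  - enrollment 4 (Uma): course_id=3 -> matches Networks
  - enrollment 5 (Xander): course_id=2 -> matches Discrete Math
  - enrollment 6 (Nate): course_id=1 -> matches History
  - enrollment 7 (Yara): course_id=3 -> matches Networks
So 1 of 7 rows is dropped.

SQL:
SELECT a.student, b.title AS course
FROM enrollments a
INNER JOIN courses b ON a.course_id = b.id

Result:
student | course       
--------+--------------
Helen   | History      
Grace   | Discrete Math
Uma     | Networks     
Xander  | Discrete Math
Nate    | History      
Yara    | Networks     


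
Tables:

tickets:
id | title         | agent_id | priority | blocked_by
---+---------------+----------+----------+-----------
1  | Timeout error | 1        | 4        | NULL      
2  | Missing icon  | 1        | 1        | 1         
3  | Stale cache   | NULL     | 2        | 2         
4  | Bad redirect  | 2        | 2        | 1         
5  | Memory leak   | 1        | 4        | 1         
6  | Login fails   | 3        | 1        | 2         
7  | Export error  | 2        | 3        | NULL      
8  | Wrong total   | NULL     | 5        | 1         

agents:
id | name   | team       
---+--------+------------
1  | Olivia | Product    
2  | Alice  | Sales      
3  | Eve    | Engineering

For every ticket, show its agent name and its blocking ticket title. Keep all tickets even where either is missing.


Two LEFT JOINs from the same base table tickets: one to agents via agent_id, one to tickets itself via blocked_by. Both are LEFT so every ticket is preserved.
Match against agents:
  - ticket 1 (Timeout error): agent_id=1 -> matches Olivia
  - ticket 2 (Missing icon): agent_id=1 -> matches Olivia
  - ticket 3 (Stale cache): agent_id=NULL, no match -> kept with NULL
  - ticket 4 (Bad redirect): agent_id=2 -> matches Alice
  - ticket 5 (Memory leak): agent_id=1 -> matches Olivia
  - ticket 6 (Login fails): agent_id=3 -> matches Eve
  - ticket 7 (Export error): agent_id=2 -> matches Alice
  - ticket 8 (Wrong total): agent_id=NULL, no match -> kept with NULL
Match against tickets (self):
  - ticket 1 (Timeout error): blocked_by=NULL -> NULL
  - ticket 2 (Missing icon): blocked_by=1 -> Timeout error
  - ticket 3 (Stale cache): blocked_by=2 -> Missing icon
  - ticket 4 (Bad redirect): blocked_by=1 -> Timeout error
  - ticket 5 (Memory leak): blocked_by=1 -> Timeout error
  - ticket 6 (Login fails): blocked_by=2 -> Missing icon
  - ticket 7 (Export error): blocked_by=NULL -> NULL
  - ticket 8 (Wrong total): blocked_by=1 -> Timeout error

SQL:
SELECT a.title, b.name AS agent, c.title AS blocked_by
FROM tickets a
LEFT JOIN agents b ON a.agent_id = b.id
LEFT JOIN tickets c ON a.blocked_by = c.id

Result:
title         | agent  | blocked_by   
--------------+--------+--------------
Timeout error | Olivia | NULL         
Missing icon  | Olivia | Timeout error
Stale cache   | NULL   | Missing icon 
Bad redirect  | Alice  | Timeout error
Memory leak   | Olivia | Timeout error
Login fails   | Eve    | Missing icon 
Export error  | Alice  | NULL         
Wrong total   | NULL   | Timeout error


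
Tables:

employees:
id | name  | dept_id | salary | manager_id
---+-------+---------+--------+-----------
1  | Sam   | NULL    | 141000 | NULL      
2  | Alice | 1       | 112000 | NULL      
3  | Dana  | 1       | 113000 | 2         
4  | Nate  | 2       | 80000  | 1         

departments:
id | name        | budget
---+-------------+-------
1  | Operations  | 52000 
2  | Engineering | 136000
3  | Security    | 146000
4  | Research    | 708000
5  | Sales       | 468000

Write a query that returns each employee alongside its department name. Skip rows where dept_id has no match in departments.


INNER JOIN keeps only employees rows whose dept_id matches an id in departments. Walk through each employee:
  - employee 1 (Sam): dept_id=NULL, no match -> dropped
  - employee 2 (Alice): dept_id=1 -> matches Operations
  - employee 3 (Dana): dept_id=1 -> matches Operations
  - employee 4 (Nate): dept_id=2 -> matches Engineering
So 1 of 4 rows is dropped.

SQL:
SELECT a.name, b.name AS department
FROM employees a
INNER JOIN departments b ON a.dept_id = b.id

Result:
name  | department 
------+------------
Alice | Operations 
Dana  | Operations 
Nate  | Engineering


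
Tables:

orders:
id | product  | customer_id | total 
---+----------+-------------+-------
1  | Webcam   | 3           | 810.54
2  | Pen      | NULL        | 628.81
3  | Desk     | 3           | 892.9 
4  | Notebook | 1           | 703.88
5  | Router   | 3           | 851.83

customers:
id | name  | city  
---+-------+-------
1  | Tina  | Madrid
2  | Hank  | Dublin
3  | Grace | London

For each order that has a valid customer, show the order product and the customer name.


INNER JOIN keeps only orders rows whose customer_id matches an id in customers. Walk through each order:
  - order 1 (Webcam): customer_id=3 -> matches Grace
  - order 2 (Pen): customer_id=NULL, no match -> dropped
  - order 3 (Desk): customer_id=3 -> matches Grace
  - order 4 (Notebook): customer_id=1 -> matches Tina
  - order 5 (Router): customer_id=3 -> matches Grace
So 1 of 5 rows is dropped.

SQL:
SELECT a.product, b.name AS customer
FROM orders a
INNER JOIN customers b ON a.customer_id = b.id

Result:
product  | customer
---------+---------
Webcam   | Grace   
Desk     | Grace   
Notebook | Tina    
Router   | Grace   


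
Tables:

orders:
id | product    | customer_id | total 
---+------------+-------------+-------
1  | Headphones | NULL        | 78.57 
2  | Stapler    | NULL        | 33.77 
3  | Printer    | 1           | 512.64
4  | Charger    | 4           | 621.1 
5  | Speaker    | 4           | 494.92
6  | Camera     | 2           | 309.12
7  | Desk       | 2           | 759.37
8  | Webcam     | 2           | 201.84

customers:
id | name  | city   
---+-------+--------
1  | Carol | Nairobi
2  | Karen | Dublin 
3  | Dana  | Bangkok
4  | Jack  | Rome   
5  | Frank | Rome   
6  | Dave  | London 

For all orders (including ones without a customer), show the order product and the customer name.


LEFT JOIN keeps every row from orders (the left table); where customer_id has no match in customers, the customer columns become NULL. Walk through each order:
  - order 1 (Headphones): customer_id=NULL, no match -> kept with NULL
  - order 2 (Stapler): customer_id=NULL, no match -> kept with NULL
  - order 3 (Printer): customer_id=1 -> matches Carol
  - order 4 (Charger): customer_id=4 -> matches Jack
  - order 5 (Speaker): customer_id=4 -> matches Jack
  - order 6 (Camera): customer_id=2 -> matches Karen
  - order 7 (Desk): customer_id=2 -> matches Karen
  - order 8 (Webcam): customer_id=2 -> matches Karen
All 8 rows appear; 2 have NULL customer.

SQL:
SELECT a.product, b.name AS customer
FROM orders a
LEFT JOIN customers b ON a.customer_id = b.id

Result:
product    | customer
-----------+---------
Headphones | NULL    
Stapler    | NULL    
Printer    | Carol   
Charger    | Jack    
Speaker    | Jack    
Camera     | Karen   
Desk       | Karen   
Webcam     | Karen   


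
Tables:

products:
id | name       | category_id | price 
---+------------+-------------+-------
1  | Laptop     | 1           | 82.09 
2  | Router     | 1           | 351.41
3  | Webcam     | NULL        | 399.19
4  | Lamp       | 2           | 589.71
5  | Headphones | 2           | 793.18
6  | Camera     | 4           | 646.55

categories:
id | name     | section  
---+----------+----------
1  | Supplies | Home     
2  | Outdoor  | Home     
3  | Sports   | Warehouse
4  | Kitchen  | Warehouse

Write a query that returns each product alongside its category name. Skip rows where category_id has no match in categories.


INNER JOIN keeps only products rows whose category_id matches an id in categories. Walk through each product:
  - product 1 (Laptop): category_id=1 -> matches Supplies
  - product 2 (Router): category_id=1 -> matches Supplies
  - product 3 (Webcam): category_id=NULL, no match -> dropped
  - product 4 (Lamp): category_id=2 -> matches Outdoor
  - product 5 (Headphones): category_id=2 -> matches Outdoor
  - product 6 (Camera): category_id=4 -> matches Kitchen
So 1 of 6 rows is dropped.

SQL:
SELECT a.name, b.name AS category
FROM products a
INNER JOIN categories b ON a.category_id = b.id

Result:
name       | category
-----------+---------
Laptop     | Supplies
Router     | Supplies
Lamp       | Outdoor 
Headphones | Outdoor 
Camera     | Kitchen 


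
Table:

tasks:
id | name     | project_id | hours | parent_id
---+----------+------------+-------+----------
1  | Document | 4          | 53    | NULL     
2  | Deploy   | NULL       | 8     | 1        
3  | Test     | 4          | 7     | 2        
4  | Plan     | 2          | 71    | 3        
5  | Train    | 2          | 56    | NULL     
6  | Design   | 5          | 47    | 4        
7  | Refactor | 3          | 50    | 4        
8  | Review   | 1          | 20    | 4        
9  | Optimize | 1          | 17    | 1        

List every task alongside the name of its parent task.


This is a self-join: tasks is joined to a second copy of itself, matching each row's parent_id to another row's id. Use LEFT JOIN so rows with parent_id=NULL are kept.
  - task 1 (Document): parent_id=NULL -> NULL
  - task 2 (Deploy): parent_id=1 -> Document
  - task 3 (Test): parent_id=2 -> Deploy
  - task 4 (Plan): parent_id=3 -> Test
  - task 5 (Train): parent_id=NULL -> NULL
  - task 6 (Design): parent_id=4 -> Plan
  - task 7 (Refactor): parent_id=4 -> Plan
  - task 8 (Review): parent_id=4 -> Plan
  - task 9 (Optimize): parent_id=1 -> Document

SQL:
SELECT a.name AS item, b.name AS parent
FROM tasks a
LEFT JOIN tasks b ON a.parent_id = b.id

Result:
item     | parent  
---------+---------
Document | NULL    
Deploy   | Document
Test     | Deploy  
Plan     | Test    
Train    | NULL    
Design   | Plan    
Refactor | Plan    
Review   | Plan    
Optimize | Document


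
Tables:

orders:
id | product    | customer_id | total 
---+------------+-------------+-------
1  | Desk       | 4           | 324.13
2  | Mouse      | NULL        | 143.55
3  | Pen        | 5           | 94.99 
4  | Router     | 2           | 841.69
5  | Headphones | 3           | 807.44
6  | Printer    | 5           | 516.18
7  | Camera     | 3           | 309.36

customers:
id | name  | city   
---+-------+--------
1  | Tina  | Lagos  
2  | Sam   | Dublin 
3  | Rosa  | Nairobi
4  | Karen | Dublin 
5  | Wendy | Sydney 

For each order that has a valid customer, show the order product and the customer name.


INNER JOIN keeps only orders rows whose customer_id matches an id in customers. Walk through each order:
  - order 1 (Desk): customer_id=4 -> matches Karen
  - order 2 (Mouse): customer_id=NULL, no match -> dropped
  - order 3 (Pen): customer_id=5 -> matches Wendy
  - order 4 (Router): customer_id=2 -> matches Sam
  - order 5 (Headphones): customer_id=3 -> matches Rosa
  - order 6 (Printer): customer_id=5 -> matches Wendy
  - order 7 (Camera): customer_id=3 -> matches Rosa
So 1 of 7 rows is dropped.

SQL:
SELECT a.product, b.name AS customer
FROM orders a
INNER JOIN customers b ON a.customer_id = b.id

Result:
product    | customer
-----------+---------
Desk       | Karen   
Pen        | Wendy   
Router     | Sam     
Headphones | Rosa    
Printer    | Wendy   
Camera     | Rosa    


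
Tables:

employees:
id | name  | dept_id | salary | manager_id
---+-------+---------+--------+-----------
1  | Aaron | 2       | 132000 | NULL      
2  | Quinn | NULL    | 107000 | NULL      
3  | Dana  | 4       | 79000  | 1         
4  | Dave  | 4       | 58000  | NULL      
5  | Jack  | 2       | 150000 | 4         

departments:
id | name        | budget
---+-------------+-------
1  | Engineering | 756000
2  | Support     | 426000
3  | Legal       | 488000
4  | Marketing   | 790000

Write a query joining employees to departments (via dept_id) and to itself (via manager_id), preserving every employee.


Two LEFT JOINs from the same base table employees: one to departments via dept_id, one to employees itself via manager_id. Both are LEFT so every employee is preserved.
Match against departments:
  - employee 1 (Aaron): dept_id=2 -> matches Support
  - employee 2 (Quinn): dept_id=NULL, no match -> kept with NULL
  - employee 3 (Dana): dept_id=4 -> matches Marketing
  - employee 4 (Dave): dept_id=4 -> matches Marketing
  - employee 5 (Jack): dept_id=2 -> matches Support
Match against employees (self):
  - employee 1 (Aaron): manager_id=NULL -> NULL
  - employee 2 (Quinn): manager_id=NULL -> NULL
  - employee 3 (Dana): manager_id=1 -> Aaron
  - employee 4 (Dave): manager_id=NULL -> NULL
  - employee 5 (Jack): manager_id=4 -> Dave

SQL:
SELECT a.name, b.name AS department, c.name AS manager
FROM employees a
LEFT JOIN departments b ON a.dept_id = b.id
LEFT JOIN employees c ON a.manager_id = c.id

Result:
name  | department | manager
------+------------+--------
Aaron | Support    | NULL   
Quinn | NULL       | NULL   
Dana  | Marketing  | Aaron  
Dave  | Marketing  | NULL   
Jack  | Support    | Dave   


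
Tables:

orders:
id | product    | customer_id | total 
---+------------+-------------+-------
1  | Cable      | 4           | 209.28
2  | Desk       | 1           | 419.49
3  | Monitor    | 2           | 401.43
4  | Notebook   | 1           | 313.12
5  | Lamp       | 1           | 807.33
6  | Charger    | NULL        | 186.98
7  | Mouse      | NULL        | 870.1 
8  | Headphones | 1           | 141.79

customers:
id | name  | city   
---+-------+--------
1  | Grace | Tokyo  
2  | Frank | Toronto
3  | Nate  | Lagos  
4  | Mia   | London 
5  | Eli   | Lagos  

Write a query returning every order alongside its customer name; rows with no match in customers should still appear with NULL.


LEFT JOIN keeps every row from orders (the left table); where customer_id has no match in customers, the customer columns become NULL. Walk through each order:
  - order 1 (Cable): customer_id=4 -> matches Mia
  - order 2 (Desk): customer_id=1 -> matches Grace
  - order 3 (Monitor): customer_id=2 -> matches Frank
  - order 4 (Notebook): customer_id=1 -> matches Grace
  - order 5 (Lamp): customer_id=1 -> matches Grace
  - order 6 (Charger): customer_id=NULL, no match -> kept with NULL
  - order 7 (Mouse): customer_id=NULL, no match -> kept with NULL
  - order 8 (Headphones): customer_id=1 -> matches Grace
All 8 rows appear; 2 have NULL customer.

SQL:
SELECT a.product, b.name AS customer
FROM orders a
LEFT JOIN customers b ON a.customer_id = b.id

Result:
product    | customer
-----------+---------
Cable      | Mia     
Desk       | Grace   
Monitor    | Frank   
Notebook   | Grace   
Lamp       | Grace   
Charger    | NULL    
Mouse      | NULL    
Headphones | Grace   


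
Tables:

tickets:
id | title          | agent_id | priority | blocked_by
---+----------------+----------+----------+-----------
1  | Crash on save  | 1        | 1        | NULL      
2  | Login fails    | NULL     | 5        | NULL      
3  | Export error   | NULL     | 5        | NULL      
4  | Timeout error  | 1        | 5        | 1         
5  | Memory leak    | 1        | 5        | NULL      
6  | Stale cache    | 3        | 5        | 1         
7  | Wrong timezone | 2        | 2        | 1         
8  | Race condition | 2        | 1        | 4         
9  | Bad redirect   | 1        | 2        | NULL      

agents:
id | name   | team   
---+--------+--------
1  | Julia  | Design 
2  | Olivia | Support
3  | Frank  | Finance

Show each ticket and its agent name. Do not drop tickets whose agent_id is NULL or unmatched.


LEFT JOIN keeps every row from tickets (the left table); where agent_id has no match in agents, the agent columns become NULL. Walk through each ticket:
  - ticket 1 (Crash on save): agent_id=1 -> matches Julia
  - ticket 2 (Login fails): agent_id=NULL, no match -> kept with NULL
  - ticket 3 (Export error): agent_id=NULL, no match -> kept with NULL
  - ticket 4 (Timeout error): agent_id=1 -> matches Julia
  - ticket 5 (Memory leak): agent_id=1 -> matches Julia
  - ticket 6 (Stale cache): agent_id=3 -> matches Frank
  - ticket 7 (Wrong timezone): agent_id=2 -> matches Olivia
  - ticket 8 (Race condition): agent_id=2 -> matches Olivia
  - ticket 9 (Bad redirect): agent_id=1 -> matches Julia
All 9 rows appear; 2 have NULL agent.

SQL:
SELECT a.title, b.name AS agent
FROM tickets a
LEFT JOIN agents b ON a.agent_id = b.id

Result:
title          | agent 
---------------+-------
Crash on save  | Julia 
Login fails    | NULL  
Export error   | NULL  
Timeout error  | Julia 
Memory leak    | Julia 
Stale cache    | Frank 
Wrong timezone | Olivia
Race condition | Olivia
Bad redirect   | Julia 


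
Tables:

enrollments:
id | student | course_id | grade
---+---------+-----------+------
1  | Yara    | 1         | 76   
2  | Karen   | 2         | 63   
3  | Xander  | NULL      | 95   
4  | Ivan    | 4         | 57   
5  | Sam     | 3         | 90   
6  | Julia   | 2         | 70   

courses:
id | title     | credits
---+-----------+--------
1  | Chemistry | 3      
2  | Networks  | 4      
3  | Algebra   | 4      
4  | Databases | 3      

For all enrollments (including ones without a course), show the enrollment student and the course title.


LEFT JOIN keeps every row from enrollments (the left table); where course_id has no match in courses, the course columns become NULL. Walk through each enrollment:
  - enrollment 1 (Yara): course_id=1 -> matches Chemistry
  - enrollment 2 (Karen): course_id=2 -> matches Networks
  - enrollment 3 (Xander): course_id=NULL, no match -> kept with NULL
  - enrollment 4 (Ivan): course_id=4 -> matches Databases
  - enrollment 5 (Sam): course_id=3 -> matches Algebra
  - enrollment 6 (Julia): course_id=2 -> matches Networks
All 6 rows appear; 1 has NULL course.

SQL:
SELECT a.student, b.title AS course
FROM enrollments a
LEFT JOIN courses b ON a.course_id = b.id

Result:
student | course   
--------+----------
Yara    | Chemistry
Karen   | Networks 
Xander  | NULL     
Ivan    | Databases
Sam     | Algebra  
Julia   | Networks 


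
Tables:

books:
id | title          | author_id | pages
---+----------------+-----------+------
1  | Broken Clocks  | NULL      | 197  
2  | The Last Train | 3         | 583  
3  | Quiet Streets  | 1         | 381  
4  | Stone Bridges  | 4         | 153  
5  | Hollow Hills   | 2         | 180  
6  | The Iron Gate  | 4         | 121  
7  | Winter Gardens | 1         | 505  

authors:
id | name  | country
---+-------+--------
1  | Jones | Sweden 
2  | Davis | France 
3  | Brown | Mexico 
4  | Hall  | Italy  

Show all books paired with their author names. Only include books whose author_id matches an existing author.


INNER JOIN keeps only books rows whose author_id matches an id in authors. Walk through each book:
  - book 1 (Broken Clocks): author_id=NULL, no match -> dropped
  - book 2 (The Last Train): author_id=3 -> matches Brown
  - book 3 (Quiet Streets): author_id=1 -> matches Jones
  - book 4 (Stone Bridges): author_id=4 -> matches Hall
  - book 5 (Hollow Hills): author_id=2 -> matches Davis
  - book 6 (The Iron Gate): author_id=4 -> matches Hall
  - book 7 (Winter Gardens): author_id=1 -> matches Jones
So 1 of 7 rows is dropped.

SQL:
SELECT a.title, b.name AS author
FROM books a
INNER JOIN authors b ON a.author_id = b.id

Result:
title          | author
---------------+-------
The Last Train | Brown 
Quiet Streets  | Jones 
Stone Bridges  | Hall  
Hollow Hills   | Davis 
The Iron Gate  | Hall  
Winter Gardens | Jones 


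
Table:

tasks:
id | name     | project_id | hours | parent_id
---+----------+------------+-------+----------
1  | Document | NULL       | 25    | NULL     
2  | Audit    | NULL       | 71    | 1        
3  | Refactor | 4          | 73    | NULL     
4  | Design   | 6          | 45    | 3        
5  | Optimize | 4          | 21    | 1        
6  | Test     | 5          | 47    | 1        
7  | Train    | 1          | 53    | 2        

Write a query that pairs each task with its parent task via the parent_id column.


This is a self-join: tasks is joined to a second copy of itself, matching each row's parent_id to another row's id. Use LEFT JOIN so rows with parent_id=NULL are kept.
  - task 1 (Document): parent_id=NULL -> NULL
  - task 2 (Audit): parent_id=1 -> Document
  - task 3 (Refactor): parent_id=NULL -> NULL
  - task 4 (Design): parent_id=3 -> Refactor
  - task 5 (Optimize): parent_id=1 -> Document
  - task 6 (Test): parent_id=1 -> Document
  - task 7 (Train): parent_id=2 -> Audit

SQL:
SELECT a.name AS item, b.name AS parent
FROM tasks a
LEFT JOIN tasks b ON a.parent_id = b.id

Result:
item     | parent  
---------+---------
Document | NULL    
Audit    | Document
Refactor | NULL    
Design   | Refactor
Optimize | Document
Test     | Document
Train    | Audit   


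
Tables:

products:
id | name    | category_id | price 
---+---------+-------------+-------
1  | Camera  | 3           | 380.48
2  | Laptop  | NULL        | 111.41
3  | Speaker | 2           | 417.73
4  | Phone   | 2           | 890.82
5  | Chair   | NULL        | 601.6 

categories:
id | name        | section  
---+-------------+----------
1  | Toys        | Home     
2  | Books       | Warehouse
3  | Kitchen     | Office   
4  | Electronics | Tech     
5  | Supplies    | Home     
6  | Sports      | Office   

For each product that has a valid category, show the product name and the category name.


INNER JOIN keeps only products rows whose category_id matches an id in categories. Walk through each product:
  - product 1 (Camera): category_id=3 -> matches Kitchen
  - product 2 (Laptop): category_id=NULL, no match -> dropped
  - product 3 (Speaker): category_id=2 -> matches Books
  - product 4 (Phone): category_id=2 -> matches Books
  - product 5 (Chair): category_id=NULL, no match -> dropped
So 2 of 5 rows are dropped.

SQL:
SELECT a.name, b.name AS category
FROM products a
INNER JOIN categories b ON a.category_id = b.id

Result:
name    | category
--------+---------
Camera  | Kitchen 
Speaker | Books   
Phone   | Books   


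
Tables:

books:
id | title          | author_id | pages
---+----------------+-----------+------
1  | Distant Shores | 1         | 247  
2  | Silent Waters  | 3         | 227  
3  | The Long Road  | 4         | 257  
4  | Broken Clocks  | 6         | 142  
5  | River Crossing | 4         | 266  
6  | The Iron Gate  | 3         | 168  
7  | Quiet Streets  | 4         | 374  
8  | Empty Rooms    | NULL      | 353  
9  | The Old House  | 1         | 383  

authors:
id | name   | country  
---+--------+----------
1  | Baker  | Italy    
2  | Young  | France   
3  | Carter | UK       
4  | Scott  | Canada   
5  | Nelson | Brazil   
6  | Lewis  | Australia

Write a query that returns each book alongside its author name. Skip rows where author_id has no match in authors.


INNER JOIN keeps only books rows whose author_id matches an id in authors. Walk through each book:
  - book 1 (Distant Shores): author_id=1 -> matches Baker
  - book 2 (Silent Waters): author_id=3 -> matches Carter
  - book 3 (The Long Road): author_id=4 -> matches Scott
  - book 4 (Broken Clocks): author_id=6 -> matches Lewis
  - book 5 (River Crossing): author_id=4 -> matches Scott
  - book 6 (The Iron Gate): author_id=3 -> matches Carter
  - book 7 (Quiet Streets): author_id=4 -> matches Scott
  - book 8 (Empty Rooms): author_id=NULL, no match -> dropped
  - book 9 (The Old House): author_id=1 -> matches Baker
So 1 of 9 rows is dropped.

SQL:
SELECT a.title, b.name AS author
FROM books a
INNER JOIN authors b ON a.author_id = b.id

Result:
title          | author
---------------+-------
Distant Shores | Baker 
Silent Waters  | Carter
The Long Road  | Scott 
Broken Clocks  | Lewis 
River Crossing | Scott 
The Iron Gate  | Carter
Quiet Streets  | Scott 
The Old House  | Baker 


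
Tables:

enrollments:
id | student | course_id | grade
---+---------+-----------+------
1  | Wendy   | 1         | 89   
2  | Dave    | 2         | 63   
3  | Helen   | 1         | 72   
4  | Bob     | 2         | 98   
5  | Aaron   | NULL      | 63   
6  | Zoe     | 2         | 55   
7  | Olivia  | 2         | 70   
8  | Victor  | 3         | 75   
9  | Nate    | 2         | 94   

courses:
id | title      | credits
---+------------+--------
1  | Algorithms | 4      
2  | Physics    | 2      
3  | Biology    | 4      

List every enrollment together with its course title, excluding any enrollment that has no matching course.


INNER JOIN keeps only enrollments rows whose course_id matches an id in courses. Walk through each enrollment:
  - enrollment 1 (Wendy): course_id=1 -> matches Algorithms
  - enrollment 2 (Dave): course_id=2 -> matches Physics
  - enrollment 3 (Helen): course_id=1 -> matches Algorithms
  - enrollment 4 (Bob): course_id=2 -> matches Physics
  - enrollment 5 (Aaron): course_id=NULL, no match -> dropped
  - enrollment 6 (Zoe): course_id=2 -> matches Physics
  - enrollment 7 (Olivia): course_id=2 -> matches Physics
  - enrollment 8 (Victor): course_id=3 -> matches Biology
  - enrollment 9 (Nate): course_id=2 -> matches Physics
So 1 of 9 rows is dropped.

SQL:
SELECT a.student, b.title AS course
FROM enrollments a
INNER JOIN courses b ON a.course_id = b.id

Result:
student | course    
--------+-----------
Wendy   | Algorithms
Dave    | Physics   
Helen   | Algorithms
Bob     | Physics   
Zoe     | Physics   
Olivia  | Physics   
Victor  | Biology   
Nate    | Physics   


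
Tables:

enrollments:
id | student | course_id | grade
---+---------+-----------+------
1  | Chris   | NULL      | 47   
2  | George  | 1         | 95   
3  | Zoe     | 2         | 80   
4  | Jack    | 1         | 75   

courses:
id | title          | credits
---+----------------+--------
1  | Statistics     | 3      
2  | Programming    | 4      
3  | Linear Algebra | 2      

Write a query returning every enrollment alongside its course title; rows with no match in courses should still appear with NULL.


LEFT JOIN keeps every row from enrollments (the left table); where course_id has no match in courses, the course columns become NULL. Walk through each enrollment:
  - enrollment 1 (Chris): course_id=NULL, no match -> kept with NULL
  - enrollment 2 (George): course_id=1 -> matches Statistics
  - enrollment 3 (Zoe): course_id=2 -> matches Programming
  - enrollment 4 (Jack): course_id=1 -> matches Statistics
All 4 rows appear; 1 has NULL course.

SQL:
SELECT a.student, b.title AS course
FROM enrollments a
LEFT JOIN courses b ON a.course_id = b.id

Result:
student | course     
--------+------------
Chris   | NULL       
George  | Statistics 
Zoe     | Programming
Jack    | Statistics 


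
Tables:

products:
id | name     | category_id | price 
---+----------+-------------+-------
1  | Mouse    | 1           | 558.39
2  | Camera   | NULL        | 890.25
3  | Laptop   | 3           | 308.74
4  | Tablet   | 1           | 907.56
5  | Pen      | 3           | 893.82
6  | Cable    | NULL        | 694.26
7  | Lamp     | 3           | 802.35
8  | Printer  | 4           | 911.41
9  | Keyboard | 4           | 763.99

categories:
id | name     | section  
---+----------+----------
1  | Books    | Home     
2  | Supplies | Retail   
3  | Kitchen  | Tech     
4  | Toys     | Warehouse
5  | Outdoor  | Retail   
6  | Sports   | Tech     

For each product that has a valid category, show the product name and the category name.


INNER JOIN keeps only products rows whose category_id matches an id in categories. Walk through each product:
  - product 1 (Mouse): category_id=1 -> matches Books
  - product 2 (Camera): category_id=NULL, no match -> dropped
  - product 3 (Laptop): category_id=3 -> matches Kitchen
  - product 4 (Tablet): category_id=1 -> matches Books
  - product 5 (Pen): category_id=3 -> matches Kitchen
  - product 6 (Cable): category_id=NULL, no match -> dropped
  - product 7 (Lamp): category_id=3 -> matches Kitchen
  - product 8 (Printer): category_id=4 -> matches Toys
  - product 9 (Keyboard): category_id=4 -> matches Toys
So 2 of 9 rows are dropped.

SQL:
SELECT a.name, b.name AS category
FROM products a
INNER JOIN categories b ON a.category_id = b.id

Result:
name     | category
---------+---------
Mouse    | Books   
Laptop   | Kitchen 
Tablet   | Books   
Pen      | Kitchen 
Lamp     | Kitchen 
Printer  | Toys    
Keyboard | Toys    


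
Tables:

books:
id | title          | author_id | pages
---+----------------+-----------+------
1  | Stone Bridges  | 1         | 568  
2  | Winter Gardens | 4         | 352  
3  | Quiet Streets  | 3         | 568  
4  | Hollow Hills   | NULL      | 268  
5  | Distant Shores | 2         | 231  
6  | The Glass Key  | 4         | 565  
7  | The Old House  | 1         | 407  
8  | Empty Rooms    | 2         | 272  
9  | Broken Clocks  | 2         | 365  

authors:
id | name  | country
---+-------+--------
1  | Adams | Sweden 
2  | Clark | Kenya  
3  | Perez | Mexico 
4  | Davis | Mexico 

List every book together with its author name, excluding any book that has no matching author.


INNER JOIN keeps only books rows whose author_id matches an id in authors. Walk through each book:
  - book 1 (Stone Bridges): author_id=1 -> matches Adams
  - book 2 (Winter Gardens): author_id=4 -> matches Davis
  - book 3 (Quiet Streets): author_id=3 -> matches Perez
  - book 4 (Hollow Hills): author_id=NULL, no match -> dropped
  - book 5 (Distant Shores): author_id=2 -> matches Clark
  - book 6 (The Glass Key): author_id=4 -> matches Davis
  - book 7 (The Old House): author_id=1 -> matches Adams
  - book 8 (Empty Rooms): author_id=2 -> matches Clark
  - book 9 (Broken Clocks): author_id=2 -> matches Clark
So 1 of 9 rows is dropped.

SQL:
SELECT a.title, b.name AS author
FROM books a
INNER JOIN authors b ON a.author_id = b.id

Result:
title          | author
---------------+-------
Stone Bridges  | Adams 
Winter Gardens | Davis 
Quiet Streets  | Perez 
Distant Shores | Clark 
The Glass Key  | Davis 
The Old House  | Adams 
Empty Rooms    | Clark 
Broken Clocks  | Clark 


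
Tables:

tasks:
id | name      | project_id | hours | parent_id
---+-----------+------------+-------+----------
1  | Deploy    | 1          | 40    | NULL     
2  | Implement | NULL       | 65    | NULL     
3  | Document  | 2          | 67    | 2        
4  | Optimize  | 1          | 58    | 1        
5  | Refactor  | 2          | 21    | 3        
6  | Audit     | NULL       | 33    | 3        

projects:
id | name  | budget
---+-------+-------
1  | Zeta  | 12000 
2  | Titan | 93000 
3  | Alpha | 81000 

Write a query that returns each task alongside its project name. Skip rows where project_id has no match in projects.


INNER JOIN keeps only tasks rows whose project_id matches an id in projects. Walk through each task:
  - task 1 (Deploy): project_id=1 -> matches Zeta
  - task 2 (Implement): project_id=NULL, no match -> dropped
  - task 3 (Document): project_id=2 -> matches Titan
  - task 4 (Optimize): project_id=1 -> matches Zeta
  - task 5 (Refactor): project_id=2 -> matches Titan
  - task 6 (Audit): project_id=NULL, no match -> dropped
So 2 of 6 rows are dropped.

SQL:
SELECT a.name, b.name AS project
FROM tasks a
INNER JOIN projects b ON a.project_id = b.id

Result:
name     | project
---------+--------
Deploy   | Zeta   
Document | Titan  
Optimize | Zeta   
Refactor | Titan  


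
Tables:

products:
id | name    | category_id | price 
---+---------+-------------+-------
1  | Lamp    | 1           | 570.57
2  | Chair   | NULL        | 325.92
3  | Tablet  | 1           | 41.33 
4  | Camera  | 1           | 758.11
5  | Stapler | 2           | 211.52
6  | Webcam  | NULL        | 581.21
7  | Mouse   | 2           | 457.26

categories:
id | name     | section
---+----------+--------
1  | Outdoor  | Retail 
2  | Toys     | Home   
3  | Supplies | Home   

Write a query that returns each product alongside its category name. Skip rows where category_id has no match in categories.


INNER JOIN keeps only products rows whose category_id matches an id in categories. Walk through each product:
  - product 1 (Lamp): category_id=1 -> matches Outdoor
  - product 2 (Chair): category_id=NULL, no match -> dropped
  - product 3 (Tablet): category_id=1 -> matches Outdoor
  - product 4 (Camera): category_id=1 -> matches Outdoor
  - product 5 (Stapler): category_id=2 -> matches Toys
  - product 6 (Webcam): category_id=NULL, no match -> dropped
  - product 7 (Mouse): category_id=2 -> matches Toys
So 2 of 7 rows are dropped.

SQL:
SELECT a.name, b.name AS category
FROM products a
INNER JOIN categories b ON a.category_id = b.id

Result:
name    | category
--------+---------
Lamp    | Outdoor 
Tablet  | Outdoor 
Camera  | Outdoor 
Stapler | Toys    
Mouse   | Toys    


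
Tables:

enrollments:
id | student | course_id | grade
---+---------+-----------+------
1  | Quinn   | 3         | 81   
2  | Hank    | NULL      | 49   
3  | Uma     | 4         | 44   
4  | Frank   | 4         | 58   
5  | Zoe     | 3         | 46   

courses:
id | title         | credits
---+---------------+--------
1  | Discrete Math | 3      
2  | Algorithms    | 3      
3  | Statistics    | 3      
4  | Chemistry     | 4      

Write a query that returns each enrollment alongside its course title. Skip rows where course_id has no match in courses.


INNER JOIN keeps only enrollments rows whose course_id matches an id in courses. Walk through each enrollment:
  - enrollment 1 (Quinn): course_id=3 -> matches Statistics
  - enrollment 2 (Hank): course_id=NULL, no match -> dropped
  - enrollment 3 (Uma): course_id=4 -> matches Chemistry
  - enrollment 4 (Frank): course_id=4 -> matches Chemistry
  - enrollment 5 (Zoe): course_id=3 -> matches Statistics
So 1 of 5 rows is dropped.

SQL:
SELECT a.student, b.title AS course
FROM enrollments a
INNER JOIN courses b ON a.course_id = b.id

Result:
student | course    
--------+-----------
Quinn   | Statistics
Uma     | Chemistry 
Frank   | Chemistry 
Zoe     | Statistics


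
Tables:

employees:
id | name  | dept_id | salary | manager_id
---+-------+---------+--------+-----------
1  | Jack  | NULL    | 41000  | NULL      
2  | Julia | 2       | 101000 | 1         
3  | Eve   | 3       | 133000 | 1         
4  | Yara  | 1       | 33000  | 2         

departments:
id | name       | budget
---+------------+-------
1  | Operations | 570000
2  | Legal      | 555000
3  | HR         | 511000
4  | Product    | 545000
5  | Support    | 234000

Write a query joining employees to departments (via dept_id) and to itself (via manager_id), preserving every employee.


Two LEFT JOINs from the same base table employees: one to departments via dept_id, one to employees itself via manager_id. Both are LEFT so every employee is preserved.
Match against departments:
  - employee 1 (Jack): dept_id=NULL, no match -> kept with NULL
  - employee 2 (Julia): dept_id=2 -> matches Legal
  - employee 3 (Eve): dept_id=3 -> matches HR
  - employee 4 (Yara): dept_id=1 -> matches Operations
Match against employees (self):
  - employee 1 (Jack): manager_id=NULL -> NULL
  - employee 2 (Julia): manager_id=1 -> Jack
  - employee 3 (Eve): manager_id=1 -> Jack
  - employee 4 (Yara): manager_id=2 -> Julia

SQL:
SELECT a.name, b.name AS department, c.name AS manager
FROM employees a
LEFT JOIN departments b ON a.dept_id = b.id
LEFT JOIN employees c ON a.manager_id = c.id

Result:
name  | department | manager
------+------------+--------
Jack  | NULL       | NULL   
Julia | Legal      | Jack   
Eve   | HR         | Jack   
Yara  | Operations | Julia  


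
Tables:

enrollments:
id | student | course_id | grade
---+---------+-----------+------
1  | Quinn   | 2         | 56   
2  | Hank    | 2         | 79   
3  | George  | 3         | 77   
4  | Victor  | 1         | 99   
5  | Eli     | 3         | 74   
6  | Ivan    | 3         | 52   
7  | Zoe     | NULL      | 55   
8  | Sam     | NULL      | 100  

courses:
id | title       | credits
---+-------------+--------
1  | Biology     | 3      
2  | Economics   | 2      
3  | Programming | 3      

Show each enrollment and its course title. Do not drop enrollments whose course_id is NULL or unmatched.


LEFT JOIN keeps every row from enrollments (the left table); where course_id has no match in courses, the course columns become NULL. Walk through each enrollment:
  - enrollment 1 (Quinn): course_id=2 -> matches Economics
  - enrollment 2 (Hank): course_id=2 -> matches Economics
  - enrollment 3 (George): course_id=3 -> matches Programming
  - enrollment 4 (Victor): course_id=1 -> matches Biology
  - enrollment 5 (Eli): course_id=3 -> matches Programming
  - enrollment 6 (Ivan): course_id=3 -> matches Programming
  - enrollment 7 (Zoe): course_id=NULL, no match -> kept with NULL
  - enrollment 8 (Sam): course_id=NULL, no match -> kept with NULL
All 8 rows appear; 2 have NULL course.

SQL:
SELECT a.student, b.title AS course
FROM enrollments a
LEFT JOIN courses b ON a.course_id = b.id

Result:
student | course     
--------+------------
Quinn   | Economics  
Hank    | Economics  
George  | Programming
Victor  | Biology    
Eli     | Programming
Ivan    | Programming
Zoe     | NULL       
Sam     | NULL       


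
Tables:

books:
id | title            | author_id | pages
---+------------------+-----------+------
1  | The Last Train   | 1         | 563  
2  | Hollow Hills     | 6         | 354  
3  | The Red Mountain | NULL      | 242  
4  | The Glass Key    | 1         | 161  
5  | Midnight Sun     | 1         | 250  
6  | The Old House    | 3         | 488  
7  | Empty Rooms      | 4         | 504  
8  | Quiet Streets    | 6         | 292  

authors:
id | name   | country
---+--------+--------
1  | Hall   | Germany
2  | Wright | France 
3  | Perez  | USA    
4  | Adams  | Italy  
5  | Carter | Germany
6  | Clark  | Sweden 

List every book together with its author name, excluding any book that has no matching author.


INNER JOIN keeps only books rows whose author_id matches an id in authors. Walk through each book:
  - book 1 (The Last Train): author_id=1 -> matches Hall
  - book 2 (Hollow Hills): author_id=6 -> matches Clark
  - book 3 (The Red Mountain): author_id=NULL, no match -> dropped
  - book 4 (The Glass Key): author_id=1 -> matches Hall
  - book 5 (Midnight Sun): author_id=1 -> matches Hall
  - book 6 (The Old House): author_id=3 -> matches Perez
  - book 7 (Empty Rooms): author_id=4 -> matches Adams
  - book 8 (Quiet Streets): author_id=6 -> matches Clark
So 1 of 8 rows is dropped.

SQL:
SELECT a.title, b.name AS author
FROM books a
INNER JOIN authors b ON a.author_id = b.id

Result:
title          | author
---------------+-------
The Last Train | Hall  
Hollow Hills   | Clark 
The Glass Key  | Hall  
Midnight Sun   | Hall  
The Old House  | Perez 
Empty Rooms    | Adams 
Quiet Streets  | Clark 


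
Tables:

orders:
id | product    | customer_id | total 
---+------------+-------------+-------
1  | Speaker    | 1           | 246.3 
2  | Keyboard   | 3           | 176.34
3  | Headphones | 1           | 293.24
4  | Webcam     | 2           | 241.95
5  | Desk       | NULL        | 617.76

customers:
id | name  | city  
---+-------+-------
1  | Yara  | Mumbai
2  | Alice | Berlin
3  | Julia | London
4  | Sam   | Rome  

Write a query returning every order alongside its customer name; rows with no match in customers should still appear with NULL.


LEFT JOIN keeps every row from orders (the left table); where customer_id has no match in customers, the customer columns become NULL. Walk through each order:
  - order 1 (Speaker): customer_id=1 -> matches Yara
  - order 2 (Keyboard): customer_id=3 -> matches Julia
  - order 3 (Headphones): customer_id=1 -> matches Yara
  - order 4 (Webcam): customer_id=2 -> matches Alice
  - order 5 (Desk): customer_id=NULL, no match -> kept with NULL
All 5 rows appear; 1 has NULL customer.

SQL:
SELECT a.product, b.name AS customer
FROM orders a
LEFT JOIN customers b ON a.customer_id = b.id

Result:
product    | customer
-----------+---------
Speaker    | Yara    
Keyboard   | Julia   
Headphones | Yara    
Webcam     | Alice   
Desk       | NULL    
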